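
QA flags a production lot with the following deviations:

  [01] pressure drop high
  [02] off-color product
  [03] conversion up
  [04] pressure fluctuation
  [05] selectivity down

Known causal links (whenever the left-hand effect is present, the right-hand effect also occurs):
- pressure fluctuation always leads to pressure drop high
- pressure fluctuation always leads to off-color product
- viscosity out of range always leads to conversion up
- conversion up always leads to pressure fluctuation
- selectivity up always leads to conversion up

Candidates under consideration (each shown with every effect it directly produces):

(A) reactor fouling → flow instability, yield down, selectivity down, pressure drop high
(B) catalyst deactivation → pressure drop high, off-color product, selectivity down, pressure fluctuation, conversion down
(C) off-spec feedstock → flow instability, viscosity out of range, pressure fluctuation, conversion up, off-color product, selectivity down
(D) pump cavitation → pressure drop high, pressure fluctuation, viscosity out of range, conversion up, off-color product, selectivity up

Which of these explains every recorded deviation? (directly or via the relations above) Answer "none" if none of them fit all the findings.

Testing each hypothesis:
(A) reactor fouling — does not account for off-color product, conversion up, pressure fluctuation
(B) catalyst deactivation — fails on conversion up (predicts conversion down, not conversion up)
(C) off-spec feedstock — accounts for every observation (pressure drop high through pressure fluctuation → pressure drop high)
(D) pump cavitation — fails on selectivity down (predicts selectivity up, not selectivity down)
(C) alone accounts for all the evidence.

C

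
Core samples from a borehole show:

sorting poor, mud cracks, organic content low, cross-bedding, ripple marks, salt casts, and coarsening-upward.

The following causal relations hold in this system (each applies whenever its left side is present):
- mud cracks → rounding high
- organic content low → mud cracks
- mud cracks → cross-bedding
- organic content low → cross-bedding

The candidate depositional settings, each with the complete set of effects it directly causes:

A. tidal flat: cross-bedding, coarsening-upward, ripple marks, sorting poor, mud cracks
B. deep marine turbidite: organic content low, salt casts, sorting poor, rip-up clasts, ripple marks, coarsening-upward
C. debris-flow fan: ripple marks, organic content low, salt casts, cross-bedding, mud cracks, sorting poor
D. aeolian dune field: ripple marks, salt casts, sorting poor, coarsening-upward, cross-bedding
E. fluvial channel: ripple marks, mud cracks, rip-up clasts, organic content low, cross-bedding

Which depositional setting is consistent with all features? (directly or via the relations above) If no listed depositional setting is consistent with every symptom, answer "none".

Per-candidate check:
(A) tidal flat — sorting poor match; mud cracks match; organic content low miss; cross-bedding match; ripple marks match; salt casts miss; coarsening-upward match
(B) deep marine turbidite — sorting poor match; mud cracks match (via organic content low → mud cracks); organic content low match; cross-bedding match (via organic content low → cross-bedding); ripple marks match; salt casts match; coarsening-upward match
(C) debris-flow fan — sorting poor match; mud cracks match; organic content low match; cross-bedding match; ripple marks match; salt casts match; coarsening-upward miss
(D) aeolian dune field — sorting poor match; mud cracks miss; organic content low miss; cross-bedding match; ripple marks match; salt casts match; coarsening-upward match
(E) fluvial channel — does not account for sorting poor, salt casts, coarsening-upward
(B) alone accounts for all the evidence.

B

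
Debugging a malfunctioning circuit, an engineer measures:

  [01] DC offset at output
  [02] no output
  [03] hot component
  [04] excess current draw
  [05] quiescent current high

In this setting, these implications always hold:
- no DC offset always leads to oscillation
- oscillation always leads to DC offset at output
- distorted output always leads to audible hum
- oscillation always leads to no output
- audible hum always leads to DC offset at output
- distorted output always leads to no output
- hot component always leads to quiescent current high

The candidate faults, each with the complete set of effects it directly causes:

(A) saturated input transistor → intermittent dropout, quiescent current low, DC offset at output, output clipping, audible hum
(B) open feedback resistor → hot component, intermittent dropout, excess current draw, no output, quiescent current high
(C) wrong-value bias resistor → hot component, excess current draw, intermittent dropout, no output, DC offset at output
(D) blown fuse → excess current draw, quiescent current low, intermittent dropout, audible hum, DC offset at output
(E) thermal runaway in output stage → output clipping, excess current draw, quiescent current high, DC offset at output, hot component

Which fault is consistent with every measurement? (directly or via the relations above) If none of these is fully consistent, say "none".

C

Testing each hypothesis:
(A) saturated input transistor — DC offset at output +; no output -; hot component -; excess current draw -; quiescent current high -
(B) open feedback resistor — DC offset at output -; no output +; hot component +; excess current draw +; quiescent current high +
(C) wrong-value bias resistor — accounts for every observation (quiescent current high via hot component → quiescent current high)
(D) blown fuse — DC offset at output +; no output -; hot component -; excess current draw +; quiescent current high -
(E) thermal runaway in output stage — DC offset at output +; no output -; hot component +; excess current draw +; quiescent current high +
(C) alone accounts for all the evidence.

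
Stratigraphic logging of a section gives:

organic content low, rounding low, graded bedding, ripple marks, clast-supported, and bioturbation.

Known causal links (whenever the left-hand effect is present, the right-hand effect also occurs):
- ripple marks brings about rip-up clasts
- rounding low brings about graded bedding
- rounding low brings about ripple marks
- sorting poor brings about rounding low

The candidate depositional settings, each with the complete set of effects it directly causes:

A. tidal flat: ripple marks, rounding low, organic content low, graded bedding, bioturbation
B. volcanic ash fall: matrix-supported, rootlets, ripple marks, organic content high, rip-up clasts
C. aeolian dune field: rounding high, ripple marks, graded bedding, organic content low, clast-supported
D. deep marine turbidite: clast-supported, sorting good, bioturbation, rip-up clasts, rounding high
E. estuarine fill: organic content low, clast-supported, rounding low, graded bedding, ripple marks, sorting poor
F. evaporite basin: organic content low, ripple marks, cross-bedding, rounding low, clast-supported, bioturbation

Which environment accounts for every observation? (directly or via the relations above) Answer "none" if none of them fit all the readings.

Checking each candidate against the observations:
(A) tidal flat — organic content low yes; rounding low yes; graded bedding yes; ripple marks yes; clast-supported NO; bioturbation yes
(B) volcanic ash fall — fails on organic content low, rounding low, graded bedding, clast-supported, bioturbation (predicts organic content high, not organic content low; predicts matrix-supported, not clast-supported)
(C) aeolian dune field — fails on rounding low, bioturbation (predicts rounding high, not rounding low)
(D) deep marine turbidite — organic content low NO; rounding low NO; graded bedding NO; ripple marks NO; clast-supported yes; bioturbation yes
(E) estuarine fill — does not account for bioturbation
(F) evaporite basin — accounts for every observation (graded bedding via rounding low → graded bedding)
Only (F) is consistent with every observation.

F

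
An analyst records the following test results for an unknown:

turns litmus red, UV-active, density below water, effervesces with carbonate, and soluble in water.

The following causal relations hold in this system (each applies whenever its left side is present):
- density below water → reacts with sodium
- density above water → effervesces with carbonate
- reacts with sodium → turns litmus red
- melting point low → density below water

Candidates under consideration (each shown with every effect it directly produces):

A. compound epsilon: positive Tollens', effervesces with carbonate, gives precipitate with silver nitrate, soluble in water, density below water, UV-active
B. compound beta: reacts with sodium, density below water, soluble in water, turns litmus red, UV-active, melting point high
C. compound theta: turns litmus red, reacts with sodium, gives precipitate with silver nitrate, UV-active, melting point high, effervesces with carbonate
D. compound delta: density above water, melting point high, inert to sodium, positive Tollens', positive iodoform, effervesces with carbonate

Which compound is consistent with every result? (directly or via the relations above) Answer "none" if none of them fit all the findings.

A

Testing each hypothesis:
(A) compound epsilon — turns litmus red match (through density below water → reacts with sodium → turns litmus red); UV-active match; density below water match; effervesces with carbonate match; soluble in water match
(B) compound beta — turns litmus red match; UV-active match; density below water match; effervesces with carbonate miss; soluble in water match
(C) compound theta — turns litmus red match; UV-active match; density below water miss; effervesces with carbonate match; soluble in water miss
(D) compound delta — fails on turns litmus red, UV-active, density below water, soluble in water (predicts density above water, not density below water)
(A) is the only candidate with no mismatches.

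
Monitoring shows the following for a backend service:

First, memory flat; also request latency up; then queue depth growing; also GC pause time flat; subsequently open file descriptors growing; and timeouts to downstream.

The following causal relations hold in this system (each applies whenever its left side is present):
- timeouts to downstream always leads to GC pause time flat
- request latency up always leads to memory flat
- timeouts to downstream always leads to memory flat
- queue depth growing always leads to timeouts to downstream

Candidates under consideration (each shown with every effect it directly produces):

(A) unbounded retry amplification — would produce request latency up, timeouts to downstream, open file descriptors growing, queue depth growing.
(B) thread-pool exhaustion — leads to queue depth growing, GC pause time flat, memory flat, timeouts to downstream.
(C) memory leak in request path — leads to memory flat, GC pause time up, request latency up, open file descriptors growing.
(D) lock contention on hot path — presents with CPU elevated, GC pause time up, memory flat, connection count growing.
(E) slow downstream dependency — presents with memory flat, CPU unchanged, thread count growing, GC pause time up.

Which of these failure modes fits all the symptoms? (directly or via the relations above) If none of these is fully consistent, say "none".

Checking each candidate against the observations:
(A) unbounded retry amplification — memory flat ✓ (by request latency up → memory flat); request latency up ✓; queue depth growing ✓; GC pause time flat ✓ (by timeouts to downstream → GC pause time flat); open file descriptors growing ✓; timeouts to downstream ✓
(B) thread-pool exhaustion — memory flat ✓; request latency up ✗; queue depth growing ✓; GC pause time flat ✓; open file descriptors growing ✗; timeouts to downstream ✓
(C) memory leak in request path — memory flat ✓; request latency up ✓; queue depth growing ✗; GC pause time flat ✗; open file descriptors growing ✓; timeouts to downstream ✗
(D) lock contention on hot path — memory flat ✓; request latency up ✗; queue depth growing ✗; GC pause time flat ✗; open file descriptors growing ✗; timeouts to downstream ✗
(E) slow downstream dependency — memory flat ✓; request latency up ✗; queue depth growing ✗; GC pause time flat ✗; open file descriptors growing ✗; timeouts to downstream ✗
Only (A) is consistent with every observation.

A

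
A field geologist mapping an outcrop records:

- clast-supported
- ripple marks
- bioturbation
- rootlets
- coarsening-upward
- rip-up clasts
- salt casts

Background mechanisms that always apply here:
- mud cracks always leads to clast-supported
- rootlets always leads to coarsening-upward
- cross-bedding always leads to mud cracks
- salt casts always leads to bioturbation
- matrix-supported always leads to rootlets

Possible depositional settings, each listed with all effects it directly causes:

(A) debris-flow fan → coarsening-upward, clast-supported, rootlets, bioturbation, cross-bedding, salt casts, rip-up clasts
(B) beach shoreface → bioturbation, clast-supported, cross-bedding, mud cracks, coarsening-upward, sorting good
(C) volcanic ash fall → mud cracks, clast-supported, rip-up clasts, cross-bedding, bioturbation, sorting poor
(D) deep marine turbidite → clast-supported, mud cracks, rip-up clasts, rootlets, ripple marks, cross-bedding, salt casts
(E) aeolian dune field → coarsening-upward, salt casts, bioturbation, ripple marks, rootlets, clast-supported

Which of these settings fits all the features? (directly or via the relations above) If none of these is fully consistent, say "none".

Per-candidate check:
(A) debris-flow fan — clast-supported ✓; ripple marks ✗; bioturbation ✓; rootlets ✓; coarsening-upward ✓; rip-up clasts ✓; salt casts ✓
(B) beach shoreface — clast-supported ✓; ripple marks ✗; bioturbation ✓; rootlets ✗; coarsening-upward ✓; rip-up clasts ✗; salt casts ✗
(C) volcanic ash fall — clast-supported ✓; ripple marks ✗; bioturbation ✓; rootlets ✗; coarsening-upward ✗; rip-up clasts ✓; salt casts ✗
(D) deep marine turbidite — clast-supported ✓; ripple marks ✓; bioturbation ✓ (by salt casts → bioturbation); rootlets ✓; coarsening-upward ✓ (by rootlets → coarsening-upward); rip-up clasts ✓; salt casts ✓
(E) aeolian dune field — does not account for rip-up clasts
(D) is the only candidate with no mismatches.

D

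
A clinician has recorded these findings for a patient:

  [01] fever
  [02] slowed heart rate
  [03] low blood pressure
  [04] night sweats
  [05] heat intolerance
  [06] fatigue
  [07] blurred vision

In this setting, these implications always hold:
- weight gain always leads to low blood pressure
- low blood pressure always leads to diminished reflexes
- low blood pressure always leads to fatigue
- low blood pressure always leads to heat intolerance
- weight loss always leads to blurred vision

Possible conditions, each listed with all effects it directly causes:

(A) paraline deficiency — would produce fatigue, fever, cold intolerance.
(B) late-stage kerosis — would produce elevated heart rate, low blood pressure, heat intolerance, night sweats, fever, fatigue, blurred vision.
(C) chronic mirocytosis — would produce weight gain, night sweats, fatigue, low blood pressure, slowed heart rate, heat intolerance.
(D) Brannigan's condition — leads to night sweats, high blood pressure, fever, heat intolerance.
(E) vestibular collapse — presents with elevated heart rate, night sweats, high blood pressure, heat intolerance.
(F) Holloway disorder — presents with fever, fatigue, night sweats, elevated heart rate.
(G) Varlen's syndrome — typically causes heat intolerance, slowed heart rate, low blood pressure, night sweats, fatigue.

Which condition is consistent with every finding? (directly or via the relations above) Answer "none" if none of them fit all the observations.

none

Checking each candidate against the observations:
(A) paraline deficiency — fails on slowed heart rate, low blood pressure, night sweats, heat intolerance, blurred vision (predicts cold intolerance, not heat intolerance)
(B) late-stage kerosis — fails on slowed heart rate (predicts elevated heart rate, not slowed heart rate)
(C) chronic mirocytosis — does not account for fever, blurred vision
(D) Brannigan's condition — fever +; slowed heart rate -; low blood pressure -; night sweats +; heat intolerance +; fatigue -; blurred vision -
(E) vestibular collapse — fails on fever, slowed heart rate, low blood pressure, fatigue, blurred vision (predicts elevated heart rate, not slowed heart rate; predicts high blood pressure, not low blood pressure)
(F) Holloway disorder — fever +; slowed heart rate -; low blood pressure -; night sweats +; heat intolerance -; fatigue +; blurred vision -
(G) Varlen's syndrome — fever -; slowed heart rate +; low blood pressure +; night sweats +; heat intolerance +; fatigue +; blurred vision -
None of the listed candidates fits everything.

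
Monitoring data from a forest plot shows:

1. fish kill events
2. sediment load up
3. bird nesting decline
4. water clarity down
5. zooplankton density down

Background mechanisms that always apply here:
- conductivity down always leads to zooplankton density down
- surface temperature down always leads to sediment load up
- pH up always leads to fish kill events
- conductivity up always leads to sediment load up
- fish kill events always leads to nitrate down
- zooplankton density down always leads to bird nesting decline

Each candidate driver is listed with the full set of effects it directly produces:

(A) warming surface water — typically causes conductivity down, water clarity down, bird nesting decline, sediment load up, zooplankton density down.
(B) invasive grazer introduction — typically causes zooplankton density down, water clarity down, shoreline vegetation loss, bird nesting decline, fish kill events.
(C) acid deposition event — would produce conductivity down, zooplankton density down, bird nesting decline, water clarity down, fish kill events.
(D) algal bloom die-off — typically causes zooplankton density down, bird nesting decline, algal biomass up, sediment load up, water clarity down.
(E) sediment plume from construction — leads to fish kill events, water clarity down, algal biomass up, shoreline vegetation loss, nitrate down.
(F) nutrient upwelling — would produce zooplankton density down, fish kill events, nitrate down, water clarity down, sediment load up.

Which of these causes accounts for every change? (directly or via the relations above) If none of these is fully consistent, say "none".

For each candidate, compare predicted effects to what was observed:
(A) warming surface water — fish kill events ✗; sediment load up ✓; bird nesting decline ✓; water clarity down ✓; zooplankton density down ✓
(B) invasive grazer introduction — fish kill events ✓; sediment load up ✗; bird nesting decline ✓; water clarity down ✓; zooplankton density down ✓
(C) acid deposition event — fish kill events ✓; sediment load up ✗; bird nesting decline ✓; water clarity down ✓; zooplankton density down ✓
(D) algal bloom die-off — fish kill events ✗; sediment load up ✓; bird nesting decline ✓; water clarity down ✓; zooplankton density down ✓
(E) sediment plume from construction — does not account for sediment load up, bird nesting decline, zooplankton density down
(F) nutrient upwelling — accounts for every observation (bird nesting decline via zooplankton density down → bird nesting decline)
Only (F) is consistent with every observation.

F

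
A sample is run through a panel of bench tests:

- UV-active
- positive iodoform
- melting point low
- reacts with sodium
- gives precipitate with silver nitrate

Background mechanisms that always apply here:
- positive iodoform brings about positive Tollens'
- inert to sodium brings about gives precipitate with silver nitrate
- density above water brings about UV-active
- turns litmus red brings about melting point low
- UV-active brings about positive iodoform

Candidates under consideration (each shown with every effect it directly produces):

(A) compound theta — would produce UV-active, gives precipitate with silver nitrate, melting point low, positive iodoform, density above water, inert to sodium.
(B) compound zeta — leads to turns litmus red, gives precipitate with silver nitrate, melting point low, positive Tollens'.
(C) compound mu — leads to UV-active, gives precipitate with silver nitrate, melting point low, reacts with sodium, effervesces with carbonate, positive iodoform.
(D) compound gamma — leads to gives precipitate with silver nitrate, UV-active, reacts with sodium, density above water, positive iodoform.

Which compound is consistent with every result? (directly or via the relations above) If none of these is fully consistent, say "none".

C

Testing each hypothesis:
(A) compound theta — fails on reacts with sodium (predicts inert to sodium, not reacts with sodium)
(B) compound zeta — does not account for UV-active, positive iodoform, reacts with sodium
(C) compound mu — UV-active yes; positive iodoform yes; melting point low yes; reacts with sodium yes; gives precipitate with silver nitrate yes
(D) compound gamma — does not account for melting point low
(C) alone accounts for all the evidence.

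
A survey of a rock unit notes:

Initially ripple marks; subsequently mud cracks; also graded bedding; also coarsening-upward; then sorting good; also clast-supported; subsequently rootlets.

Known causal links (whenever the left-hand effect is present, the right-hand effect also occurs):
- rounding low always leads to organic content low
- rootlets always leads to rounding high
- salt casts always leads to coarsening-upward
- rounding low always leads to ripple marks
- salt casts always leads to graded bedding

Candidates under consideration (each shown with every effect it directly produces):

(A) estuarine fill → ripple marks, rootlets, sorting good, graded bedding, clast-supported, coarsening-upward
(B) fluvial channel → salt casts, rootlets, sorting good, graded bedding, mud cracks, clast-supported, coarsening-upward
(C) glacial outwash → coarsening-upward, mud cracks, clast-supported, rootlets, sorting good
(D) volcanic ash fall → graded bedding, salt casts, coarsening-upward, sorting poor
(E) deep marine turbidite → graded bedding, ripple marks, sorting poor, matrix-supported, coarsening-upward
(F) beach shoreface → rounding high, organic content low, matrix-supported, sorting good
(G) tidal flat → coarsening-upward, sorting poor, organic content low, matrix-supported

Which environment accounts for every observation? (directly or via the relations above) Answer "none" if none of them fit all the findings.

none

Per-candidate check:
(A) estuarine fill — does not account for mud cracks
(B) fluvial channel — ripple marks -; mud cracks +; graded bedding +; coarsening-upward +; sorting good +; clast-supported +; rootlets +
(C) glacial outwash — ripple marks -; mud cracks +; graded bedding -; coarsening-upward +; sorting good +; clast-supported +; rootlets +
(D) volcanic ash fall — ripple marks -; mud cracks -; graded bedding +; coarsening-upward +; sorting good -; clast-supported -; rootlets -
(E) deep marine turbidite — ripple marks +; mud cracks -; graded bedding +; coarsening-upward +; sorting good -; clast-supported -; rootlets -
(F) beach shoreface — fails on ripple marks, mud cracks, graded bedding, coarsening-upward, clast-supported, rootlets (predicts matrix-supported, not clast-supported)
(G) tidal flat — ripple marks -; mud cracks -; graded bedding -; coarsening-upward +; sorting good -; clast-supported -; rootlets -
None of the listed candidates fits everything.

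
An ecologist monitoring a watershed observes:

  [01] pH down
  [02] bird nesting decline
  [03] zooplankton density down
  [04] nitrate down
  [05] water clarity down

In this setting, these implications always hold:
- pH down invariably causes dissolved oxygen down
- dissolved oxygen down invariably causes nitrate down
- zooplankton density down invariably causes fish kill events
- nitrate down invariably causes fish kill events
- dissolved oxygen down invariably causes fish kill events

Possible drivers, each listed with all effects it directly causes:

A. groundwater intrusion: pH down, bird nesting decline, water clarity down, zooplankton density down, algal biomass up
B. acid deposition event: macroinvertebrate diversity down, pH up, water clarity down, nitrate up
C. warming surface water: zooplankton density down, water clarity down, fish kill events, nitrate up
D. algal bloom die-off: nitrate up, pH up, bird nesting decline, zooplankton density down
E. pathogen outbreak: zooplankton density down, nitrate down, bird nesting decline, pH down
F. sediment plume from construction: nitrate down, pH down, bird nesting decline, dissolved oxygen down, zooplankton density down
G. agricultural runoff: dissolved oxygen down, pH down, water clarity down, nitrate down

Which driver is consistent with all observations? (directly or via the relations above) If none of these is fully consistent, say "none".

Per-candidate check:
(A) groundwater intrusion — accounts for every observation (nitrate down through pH down → dissolved oxygen down → nitrate down)
(B) acid deposition event — fails on pH down, bird nesting decline, zooplankton density down, nitrate down (predicts pH up, not pH down; predicts nitrate up, not nitrate down)
(C) warming surface water — fails on pH down, bird nesting decline, nitrate down (predicts nitrate up, not nitrate down)
(D) algal bloom die-off — fails on pH down, nitrate down, water clarity down (predicts pH up, not pH down; predicts nitrate up, not nitrate down)
(E) pathogen outbreak — does not account for water clarity down
(F) sediment plume from construction — pH down match; bird nesting decline match; zooplankton density down match; nitrate down match; water clarity down miss
(G) agricultural runoff — pH down match; bird nesting decline miss; zooplankton density down miss; nitrate down match; water clarity down match
Only (A) is consistent with every observation.

A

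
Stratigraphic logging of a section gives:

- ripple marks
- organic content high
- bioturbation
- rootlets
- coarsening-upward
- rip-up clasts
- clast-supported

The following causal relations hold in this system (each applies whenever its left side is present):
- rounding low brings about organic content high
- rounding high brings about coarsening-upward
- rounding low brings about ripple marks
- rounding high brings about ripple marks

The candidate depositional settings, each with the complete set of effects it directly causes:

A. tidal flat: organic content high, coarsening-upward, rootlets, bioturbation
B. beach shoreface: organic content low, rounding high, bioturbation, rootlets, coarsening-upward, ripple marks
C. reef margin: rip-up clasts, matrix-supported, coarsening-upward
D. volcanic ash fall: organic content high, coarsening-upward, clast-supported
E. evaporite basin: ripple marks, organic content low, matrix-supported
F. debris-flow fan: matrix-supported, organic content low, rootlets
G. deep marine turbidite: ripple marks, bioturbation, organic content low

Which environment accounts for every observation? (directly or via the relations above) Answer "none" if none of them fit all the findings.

none

For each candidate, compare predicted effects to what was observed:
(A) tidal flat — does not account for ripple marks, rip-up clasts, clast-supported
(B) beach shoreface — ripple marks match; organic content high miss; bioturbation match; rootlets match; coarsening-upward match; rip-up clasts miss; clast-supported miss
(C) reef margin — fails on ripple marks, organic content high, bioturbation, rootlets, clast-supported (predicts matrix-supported, not clast-supported)
(D) volcanic ash fall — ripple marks miss; organic content high match; bioturbation miss; rootlets miss; coarsening-upward match; rip-up clasts miss; clast-supported match
(E) evaporite basin — fails on organic content high, bioturbation, rootlets, coarsening-upward, rip-up clasts, clast-supported (predicts organic content low, not organic content high; predicts matrix-supported, not clast-supported)
(F) debris-flow fan — ripple marks miss; organic content high miss; bioturbation miss; rootlets match; coarsening-upward miss; rip-up clasts miss; clast-supported miss
(G) deep marine turbidite — ripple marks match; organic content high miss; bioturbation match; rootlets miss; coarsening-upward miss; rip-up clasts miss; clast-supported miss
No candidate is consistent with all observations.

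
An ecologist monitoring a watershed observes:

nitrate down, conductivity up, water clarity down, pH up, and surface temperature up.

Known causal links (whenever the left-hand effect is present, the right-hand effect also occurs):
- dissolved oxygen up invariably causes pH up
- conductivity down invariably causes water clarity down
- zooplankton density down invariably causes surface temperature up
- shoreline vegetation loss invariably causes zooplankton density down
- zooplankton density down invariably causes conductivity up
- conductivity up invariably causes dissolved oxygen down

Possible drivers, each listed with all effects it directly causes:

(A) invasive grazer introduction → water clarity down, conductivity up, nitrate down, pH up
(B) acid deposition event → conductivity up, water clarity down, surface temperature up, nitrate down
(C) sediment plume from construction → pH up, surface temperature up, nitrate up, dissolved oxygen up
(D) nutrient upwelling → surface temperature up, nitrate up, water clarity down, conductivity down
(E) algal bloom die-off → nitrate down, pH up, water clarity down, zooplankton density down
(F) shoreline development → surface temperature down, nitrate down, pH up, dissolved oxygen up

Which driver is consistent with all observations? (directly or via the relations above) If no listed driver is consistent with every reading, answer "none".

E

Testing each hypothesis:
(A) invasive grazer introduction — nitrate down match; conductivity up match; water clarity down match; pH up match; surface temperature up miss
(B) acid deposition event — nitrate down match; conductivity up match; water clarity down match; pH up miss; surface temperature up match
(C) sediment plume from construction — fails on nitrate down, conductivity up, water clarity down (predicts nitrate up, not nitrate down)
(D) nutrient upwelling — nitrate down miss; conductivity up miss; water clarity down match; pH up miss; surface temperature up match
(E) algal bloom die-off — accounts for every observation (conductivity up through zooplankton density down → conductivity up)
(F) shoreline development — fails on conductivity up, water clarity down, surface temperature up (predicts surface temperature down, not surface temperature up)
(E) is the only candidate with no mismatches.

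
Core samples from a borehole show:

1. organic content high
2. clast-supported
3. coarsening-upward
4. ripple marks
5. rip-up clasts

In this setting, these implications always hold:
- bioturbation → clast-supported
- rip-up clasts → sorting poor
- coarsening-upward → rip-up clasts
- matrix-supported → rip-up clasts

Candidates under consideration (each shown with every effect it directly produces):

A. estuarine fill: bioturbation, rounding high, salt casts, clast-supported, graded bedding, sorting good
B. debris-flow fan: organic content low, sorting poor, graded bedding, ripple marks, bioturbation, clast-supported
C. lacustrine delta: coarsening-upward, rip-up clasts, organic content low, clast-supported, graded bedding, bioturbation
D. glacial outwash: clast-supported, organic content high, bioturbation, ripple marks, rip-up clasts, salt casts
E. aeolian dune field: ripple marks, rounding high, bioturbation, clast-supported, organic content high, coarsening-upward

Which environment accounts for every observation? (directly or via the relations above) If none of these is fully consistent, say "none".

Checking each candidate against the observations:
(A) estuarine fill — does not account for organic content high, coarsening-upward, ripple marks, rip-up clasts
(B) debris-flow fan — organic content high NO; clast-supported yes; coarsening-upward NO; ripple marks yes; rip-up clasts NO
(C) lacustrine delta — organic content high NO; clast-supported yes; coarsening-upward yes; ripple marks NO; rip-up clasts yes
(D) glacial outwash — organic content high yes; clast-supported yes; coarsening-upward NO; ripple marks yes; rip-up clasts yes
(E) aeolian dune field — organic content high yes; clast-supported yes; coarsening-upward yes; ripple marks yes; rip-up clasts yes (through coarsening-upward → rip-up clasts)
Only (E) is consistent with every observation.

E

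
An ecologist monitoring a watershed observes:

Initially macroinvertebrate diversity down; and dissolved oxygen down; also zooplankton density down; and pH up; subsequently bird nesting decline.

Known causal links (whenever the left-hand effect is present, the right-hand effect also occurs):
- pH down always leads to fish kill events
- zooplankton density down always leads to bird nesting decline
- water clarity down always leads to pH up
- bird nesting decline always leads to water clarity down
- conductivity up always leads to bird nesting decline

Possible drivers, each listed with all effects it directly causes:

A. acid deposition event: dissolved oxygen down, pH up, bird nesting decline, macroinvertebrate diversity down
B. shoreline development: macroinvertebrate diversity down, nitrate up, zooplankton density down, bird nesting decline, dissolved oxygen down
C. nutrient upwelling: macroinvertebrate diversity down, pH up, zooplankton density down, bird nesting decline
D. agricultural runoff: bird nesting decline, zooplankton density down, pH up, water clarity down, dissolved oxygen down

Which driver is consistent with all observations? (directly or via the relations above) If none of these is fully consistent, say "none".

B

Per-candidate check:
(A) acid deposition event — does not account for zooplankton density down
(B) shoreline development — macroinvertebrate diversity down match; dissolved oxygen down match; zooplankton density down match; pH up match (by bird nesting decline → water clarity down → pH up); bird nesting decline match
(C) nutrient upwelling — does not account for dissolved oxygen down
(D) agricultural runoff — macroinvertebrate diversity down miss; dissolved oxygen down match; zooplankton density down match; pH up match; bird nesting decline match
(B) is the only candidate with no mismatches.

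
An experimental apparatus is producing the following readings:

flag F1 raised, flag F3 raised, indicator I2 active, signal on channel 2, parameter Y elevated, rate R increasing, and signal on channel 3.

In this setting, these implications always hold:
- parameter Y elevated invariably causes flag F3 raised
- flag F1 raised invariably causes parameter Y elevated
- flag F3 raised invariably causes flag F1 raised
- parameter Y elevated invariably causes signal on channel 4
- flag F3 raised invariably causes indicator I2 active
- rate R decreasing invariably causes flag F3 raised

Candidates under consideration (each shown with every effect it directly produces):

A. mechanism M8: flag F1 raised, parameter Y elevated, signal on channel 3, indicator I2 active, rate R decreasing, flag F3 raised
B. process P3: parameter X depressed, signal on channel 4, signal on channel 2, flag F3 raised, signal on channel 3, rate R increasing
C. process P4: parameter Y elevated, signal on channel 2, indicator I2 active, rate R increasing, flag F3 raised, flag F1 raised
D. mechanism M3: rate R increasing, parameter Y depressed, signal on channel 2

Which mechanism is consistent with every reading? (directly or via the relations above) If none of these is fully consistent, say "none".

B

Checking each candidate against the observations:
(A) mechanism M8 — flag F1 raised +; flag F3 raised +; indicator I2 active +; signal on channel 2 -; parameter Y elevated +; rate R increasing -; signal on channel 3 +
(B) process P3 — flag F1 raised + (through flag F3 raised → flag F1 raised); flag F3 raised +; indicator I2 active + (through flag F3 raised → indicator I2 active); signal on channel 2 +; parameter Y elevated + (through flag F3 raised → flag F1 raised → parameter Y elevated); rate R increasing +; signal on channel 3 +
(C) process P4 — flag F1 raised +; flag F3 raised +; indicator I2 active +; signal on channel 2 +; parameter Y elevated +; rate R increasing +; signal on channel 3 -
(D) mechanism M3 — fails on flag F1 raised, flag F3 raised, indicator I2 active, parameter Y elevated, signal on channel 3 (predicts parameter Y depressed, not parameter Y elevated)
(B) is the only candidate with no mismatches.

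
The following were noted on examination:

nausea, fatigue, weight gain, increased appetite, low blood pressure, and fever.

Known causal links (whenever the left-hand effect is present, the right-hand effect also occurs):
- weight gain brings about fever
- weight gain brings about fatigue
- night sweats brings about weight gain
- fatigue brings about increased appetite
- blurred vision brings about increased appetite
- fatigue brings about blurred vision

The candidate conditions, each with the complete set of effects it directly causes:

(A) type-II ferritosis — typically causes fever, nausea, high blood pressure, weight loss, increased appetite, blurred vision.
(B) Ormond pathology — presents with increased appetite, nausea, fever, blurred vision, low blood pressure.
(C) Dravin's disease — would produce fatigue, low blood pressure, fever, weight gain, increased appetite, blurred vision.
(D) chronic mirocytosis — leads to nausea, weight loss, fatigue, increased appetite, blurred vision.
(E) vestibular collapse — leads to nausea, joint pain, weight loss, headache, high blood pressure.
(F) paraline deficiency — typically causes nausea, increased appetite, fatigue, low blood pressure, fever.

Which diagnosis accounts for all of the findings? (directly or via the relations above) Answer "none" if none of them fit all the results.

none

Per-candidate check:
(A) type-II ferritosis — nausea match; fatigue miss; weight gain miss; increased appetite match; low blood pressure miss; fever match
(B) Ormond pathology — nausea match; fatigue miss; weight gain miss; increased appetite match; low blood pressure match; fever match
(C) Dravin's disease — nausea miss; fatigue match; weight gain match; increased appetite match; low blood pressure match; fever match
(D) chronic mirocytosis — nausea match; fatigue match; weight gain miss; increased appetite match; low blood pressure miss; fever miss
(E) vestibular collapse — nausea match; fatigue miss; weight gain miss; increased appetite miss; low blood pressure miss; fever miss
(F) paraline deficiency — nausea match; fatigue match; weight gain miss; increased appetite match; low blood pressure match; fever match
Every candidate fails on at least one observation.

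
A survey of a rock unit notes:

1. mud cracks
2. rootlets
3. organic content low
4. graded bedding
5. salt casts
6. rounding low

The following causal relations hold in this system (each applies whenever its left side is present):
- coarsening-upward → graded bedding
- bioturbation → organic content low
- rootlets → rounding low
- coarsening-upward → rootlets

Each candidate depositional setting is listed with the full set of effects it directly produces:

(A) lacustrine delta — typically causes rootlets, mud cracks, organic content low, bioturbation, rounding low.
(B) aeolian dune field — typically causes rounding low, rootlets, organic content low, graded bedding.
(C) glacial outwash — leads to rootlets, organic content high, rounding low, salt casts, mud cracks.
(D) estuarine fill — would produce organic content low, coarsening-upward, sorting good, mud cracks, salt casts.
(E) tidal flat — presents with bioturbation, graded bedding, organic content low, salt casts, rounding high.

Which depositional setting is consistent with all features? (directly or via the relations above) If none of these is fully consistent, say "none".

Per-candidate check:
(A) lacustrine delta — mud cracks +; rootlets +; organic content low +; graded bedding -; salt casts -; rounding low +
(B) aeolian dune field — does not account for mud cracks, salt casts
(C) glacial outwash — mud cracks +; rootlets +; organic content low -; graded bedding -; salt casts +; rounding low +
(D) estuarine fill — accounts for every observation (rootlets via coarsening-upward → rootlets)
(E) tidal flat — mud cracks -; rootlets -; organic content low +; graded bedding +; salt casts +; rounding low -
Only (D) is consistent with every observation.

D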